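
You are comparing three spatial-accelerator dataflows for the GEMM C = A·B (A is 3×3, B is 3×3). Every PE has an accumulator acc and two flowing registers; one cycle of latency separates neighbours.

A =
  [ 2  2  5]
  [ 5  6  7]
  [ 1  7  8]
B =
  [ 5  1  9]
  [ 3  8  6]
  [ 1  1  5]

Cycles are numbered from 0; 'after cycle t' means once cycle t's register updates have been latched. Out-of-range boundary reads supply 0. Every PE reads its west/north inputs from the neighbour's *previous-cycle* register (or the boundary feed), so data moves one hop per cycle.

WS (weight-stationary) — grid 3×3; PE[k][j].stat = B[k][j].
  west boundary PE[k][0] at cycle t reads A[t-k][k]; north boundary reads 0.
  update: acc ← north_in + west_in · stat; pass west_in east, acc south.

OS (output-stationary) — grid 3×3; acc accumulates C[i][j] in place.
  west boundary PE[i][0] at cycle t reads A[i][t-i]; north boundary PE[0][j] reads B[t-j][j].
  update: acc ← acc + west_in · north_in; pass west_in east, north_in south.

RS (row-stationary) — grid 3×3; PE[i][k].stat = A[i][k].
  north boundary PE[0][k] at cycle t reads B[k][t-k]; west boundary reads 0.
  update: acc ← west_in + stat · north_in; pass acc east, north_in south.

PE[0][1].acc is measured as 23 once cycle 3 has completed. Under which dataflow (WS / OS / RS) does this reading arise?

dataflow = OS

Under WS (3×3), PE[0][1]:
  0: (0,1).acc=0  regs=<0,0>
  1: (0,1).acc=2  regs=<2,2>
  2: (0,1).acc=5  regs=<5,5>
  3: (0,1).acc=1  regs=<1,1>
Under OS (3×3), PE[0][1]:
  0: (0,1).acc=0  regs=<0,0>
  1: (0,1).acc=2  regs=<2,1>
  2: (0,1).acc=18  regs=<2,8>
  3: (0,1).acc=23  regs=<5,1>
Under RS (3×3), PE[0][1]:
  0: (0,1).acc=0  regs=<0,0>
  1: (0,1).acc=16  regs=<16,3>
  2: (0,1).acc=18  regs=<18,8>
  3: (0,1).acc=30  regs=<30,6>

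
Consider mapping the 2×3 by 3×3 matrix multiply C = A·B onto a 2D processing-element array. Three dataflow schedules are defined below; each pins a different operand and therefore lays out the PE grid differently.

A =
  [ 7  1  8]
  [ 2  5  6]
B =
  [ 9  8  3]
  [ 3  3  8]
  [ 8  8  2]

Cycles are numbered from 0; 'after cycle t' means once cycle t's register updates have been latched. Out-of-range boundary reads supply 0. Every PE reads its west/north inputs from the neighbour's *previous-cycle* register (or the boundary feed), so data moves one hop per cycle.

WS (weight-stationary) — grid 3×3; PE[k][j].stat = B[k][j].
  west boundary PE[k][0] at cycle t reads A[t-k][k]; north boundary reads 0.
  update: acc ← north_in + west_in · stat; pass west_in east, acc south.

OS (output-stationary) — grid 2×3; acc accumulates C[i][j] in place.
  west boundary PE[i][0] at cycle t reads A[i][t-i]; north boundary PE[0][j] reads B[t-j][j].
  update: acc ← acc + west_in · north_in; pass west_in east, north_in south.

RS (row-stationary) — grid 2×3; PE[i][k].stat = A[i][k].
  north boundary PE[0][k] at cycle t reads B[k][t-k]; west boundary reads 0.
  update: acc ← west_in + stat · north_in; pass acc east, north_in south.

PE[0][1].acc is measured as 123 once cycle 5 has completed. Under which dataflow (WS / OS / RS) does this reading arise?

dataflow = OS

Under WS (3×3), PE[0][1]:
  t=0 PE[0][1]: acc=0 h=0 v=0
  t=1 PE[0][1]: acc=56 h=7 v=56
  t=2 PE[0][1]: acc=16 h=2 v=16
  t=3 PE[0][1]: acc=0 h=0 v=0
  t=4 PE[0][1]: acc=0 h=0 v=0
  t=5 PE[0][1]: acc=0 h=0 v=0
Under OS (2×3), PE[0][1]:
  t=0 PE[0][1]: acc=0 h=0 v=0
  t=1 PE[0][1]: acc=56 h=7 v=8
  t=2 PE[0][1]: acc=59 h=1 v=3
  t=3 PE[0][1]: acc=123 h=8 v=8
  t=4 PE[0][1]: acc=123 h=0 v=0
  t=5 PE[0][1]: acc=123 h=0 v=0
Under RS (2×3), PE[0][1]:
  t=0 PE[0][1]: acc=0 h=0 v=0
  t=1 PE[0][1]: acc=66 h=66 v=3
  t=2 PE[0][1]: acc=59 h=59 v=3
  t=3 PE[0][1]: acc=29 h=29 v=8
  t=4 PE[0][1]: acc=0 h=0 v=0
  t=5 PE[0][1]: acc=0 h=0 v=0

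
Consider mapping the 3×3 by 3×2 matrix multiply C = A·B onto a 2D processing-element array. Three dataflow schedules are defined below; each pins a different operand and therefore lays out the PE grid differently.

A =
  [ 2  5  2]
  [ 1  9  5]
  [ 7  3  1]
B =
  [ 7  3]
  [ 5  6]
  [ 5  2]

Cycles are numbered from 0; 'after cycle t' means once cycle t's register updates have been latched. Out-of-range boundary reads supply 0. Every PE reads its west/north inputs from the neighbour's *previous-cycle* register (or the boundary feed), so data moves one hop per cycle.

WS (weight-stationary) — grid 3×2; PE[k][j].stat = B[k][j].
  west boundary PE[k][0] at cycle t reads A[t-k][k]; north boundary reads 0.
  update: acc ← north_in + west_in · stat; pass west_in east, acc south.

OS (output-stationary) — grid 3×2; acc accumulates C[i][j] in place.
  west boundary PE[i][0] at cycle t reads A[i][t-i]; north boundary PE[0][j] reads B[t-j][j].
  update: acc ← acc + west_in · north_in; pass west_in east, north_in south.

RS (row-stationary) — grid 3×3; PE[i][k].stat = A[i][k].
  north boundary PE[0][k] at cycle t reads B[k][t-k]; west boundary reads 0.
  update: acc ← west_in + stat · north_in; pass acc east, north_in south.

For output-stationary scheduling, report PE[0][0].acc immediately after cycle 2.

PE[0][0].acc = 49

OS 3×2: PE[0][0] cycle-by-cycle (with neighbour feeds):
  [0] (0,0) acc=14 (h:2 v:7)
  [1] (0,0) acc=39 (h:5 v:5)
  [2] (0,0) acc=49 (h:2 v:5)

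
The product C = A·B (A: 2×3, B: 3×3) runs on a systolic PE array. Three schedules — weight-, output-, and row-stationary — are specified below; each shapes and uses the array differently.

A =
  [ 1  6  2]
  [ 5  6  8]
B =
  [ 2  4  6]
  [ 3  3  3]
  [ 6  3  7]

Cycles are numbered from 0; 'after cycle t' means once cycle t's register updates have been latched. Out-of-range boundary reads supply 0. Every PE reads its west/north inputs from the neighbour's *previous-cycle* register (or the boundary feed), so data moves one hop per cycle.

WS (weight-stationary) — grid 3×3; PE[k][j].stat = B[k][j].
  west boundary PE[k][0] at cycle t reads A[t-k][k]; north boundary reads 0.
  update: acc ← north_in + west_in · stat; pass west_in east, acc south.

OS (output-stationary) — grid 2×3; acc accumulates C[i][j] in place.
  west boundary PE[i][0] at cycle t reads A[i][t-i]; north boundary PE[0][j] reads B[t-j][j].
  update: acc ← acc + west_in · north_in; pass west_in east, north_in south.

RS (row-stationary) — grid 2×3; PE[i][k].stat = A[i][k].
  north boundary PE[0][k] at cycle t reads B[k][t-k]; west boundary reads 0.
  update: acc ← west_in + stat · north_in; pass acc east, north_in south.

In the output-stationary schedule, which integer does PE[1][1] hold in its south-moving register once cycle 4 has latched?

OS (2×3). Following PE[1][1] plus its west/north inputs:
  [0] (0,1) acc=0 (h:0 v:0)
  [0] (1,0) acc=0 (h:0 v:0)
  [0] (1,1) acc=0 (h:0 v:0)
  [1] (0,1) acc=4 (h:1 v:4)
  [1] (1,0) acc=10 (h:5 v:2)
  [1] (1,1) acc=0 (h:0 v:0)
  [2] (0,1) acc=22 (h:6 v:3)
  [2] (1,0) acc=28 (h:6 v:3)
  [2] (1,1) acc=20 (h:5 v:4)
  [3] (0,1) acc=28 (h:2 v:3)
  [3] (1,0) acc=76 (h:8 v:6)
  [3] (1,1) acc=38 (h:6 v:3)
  [4] (0,1) acc=28 (h:0 v:0)
  [4] (1,0) acc=76 (h:0 v:0)
  [4] (1,1) acc=62 (h:8 v:3)

register = 3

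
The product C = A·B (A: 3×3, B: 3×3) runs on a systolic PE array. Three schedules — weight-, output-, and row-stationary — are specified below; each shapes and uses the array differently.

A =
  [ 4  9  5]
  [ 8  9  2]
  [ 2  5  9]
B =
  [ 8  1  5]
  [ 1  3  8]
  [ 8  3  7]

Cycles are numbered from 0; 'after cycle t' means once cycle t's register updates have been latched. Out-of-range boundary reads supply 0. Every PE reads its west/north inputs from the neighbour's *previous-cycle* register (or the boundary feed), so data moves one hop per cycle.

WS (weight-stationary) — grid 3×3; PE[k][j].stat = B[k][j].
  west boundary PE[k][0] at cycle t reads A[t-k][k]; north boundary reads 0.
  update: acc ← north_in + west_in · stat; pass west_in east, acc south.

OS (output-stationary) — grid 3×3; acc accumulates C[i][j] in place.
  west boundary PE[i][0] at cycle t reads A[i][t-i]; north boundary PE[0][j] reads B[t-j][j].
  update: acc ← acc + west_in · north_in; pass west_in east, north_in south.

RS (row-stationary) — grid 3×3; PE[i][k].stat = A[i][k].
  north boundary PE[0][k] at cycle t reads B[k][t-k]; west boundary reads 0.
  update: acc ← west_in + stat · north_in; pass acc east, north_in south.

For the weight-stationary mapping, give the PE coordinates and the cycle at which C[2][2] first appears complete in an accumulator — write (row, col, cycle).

(row, col, cycle) = (2, 2, 6)

WS — PE[2][2] is where C[2][2] collects:
  @0  [2,2]  acc 0  |  →0  ↓0
  @1  [2,2]  acc 0  |  →0  ↓0
  @2  [2,2]  acc 0  |  →0  ↓0
  @3  [2,2]  acc 0  |  →0  ↓0
  @4  [2,2]  acc 127  |  →5  ↓127
  @5  [2,2]  acc 126  |  →2  ↓126
  @6  [2,2]  acc 113  |  →9  ↓113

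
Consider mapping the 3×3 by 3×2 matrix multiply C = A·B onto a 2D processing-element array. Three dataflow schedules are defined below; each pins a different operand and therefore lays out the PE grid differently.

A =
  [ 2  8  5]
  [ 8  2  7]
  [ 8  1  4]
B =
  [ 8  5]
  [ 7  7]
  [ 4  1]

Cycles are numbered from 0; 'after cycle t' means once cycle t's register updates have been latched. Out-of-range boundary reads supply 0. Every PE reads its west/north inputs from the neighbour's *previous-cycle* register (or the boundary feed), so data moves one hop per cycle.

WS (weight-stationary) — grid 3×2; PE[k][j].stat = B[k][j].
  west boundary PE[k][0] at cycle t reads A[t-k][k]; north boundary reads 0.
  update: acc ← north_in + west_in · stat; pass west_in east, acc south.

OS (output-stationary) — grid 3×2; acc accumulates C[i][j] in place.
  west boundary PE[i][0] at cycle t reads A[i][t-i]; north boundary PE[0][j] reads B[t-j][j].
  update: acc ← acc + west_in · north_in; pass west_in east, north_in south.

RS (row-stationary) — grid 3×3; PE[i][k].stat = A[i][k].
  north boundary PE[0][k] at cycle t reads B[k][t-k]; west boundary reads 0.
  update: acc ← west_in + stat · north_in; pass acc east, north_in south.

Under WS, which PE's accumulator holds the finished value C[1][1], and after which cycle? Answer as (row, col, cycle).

WS — PE[2][1] is where C[1][1] collects:
  @0  [2,1]  acc 0  |  →0  ↓0
  @1  [2,1]  acc 0  |  →0  ↓0
  @2  [2,1]  acc 0  |  →0  ↓0
  @3  [2,1]  acc 71  |  →5  ↓71
  @4  [2,1]  acc 61  |  →7  ↓61

(row, col, cycle) = (2, 1, 4)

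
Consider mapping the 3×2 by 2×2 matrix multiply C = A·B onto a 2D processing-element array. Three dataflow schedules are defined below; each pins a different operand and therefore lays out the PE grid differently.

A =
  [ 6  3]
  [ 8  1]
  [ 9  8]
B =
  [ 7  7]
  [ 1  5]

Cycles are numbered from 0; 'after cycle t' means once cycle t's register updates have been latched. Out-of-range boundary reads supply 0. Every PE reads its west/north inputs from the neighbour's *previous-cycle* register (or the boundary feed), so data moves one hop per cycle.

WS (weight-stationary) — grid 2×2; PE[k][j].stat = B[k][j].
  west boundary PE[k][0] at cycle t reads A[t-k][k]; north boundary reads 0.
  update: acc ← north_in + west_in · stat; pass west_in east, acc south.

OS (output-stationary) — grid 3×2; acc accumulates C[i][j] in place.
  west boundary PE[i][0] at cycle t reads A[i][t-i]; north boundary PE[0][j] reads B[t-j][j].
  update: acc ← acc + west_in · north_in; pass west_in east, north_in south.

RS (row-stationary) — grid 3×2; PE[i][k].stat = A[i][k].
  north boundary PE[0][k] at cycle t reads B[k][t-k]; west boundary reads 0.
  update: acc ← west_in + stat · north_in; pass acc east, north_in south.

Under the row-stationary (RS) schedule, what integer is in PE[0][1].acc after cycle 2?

RS 3×2: PE[0][1] cycle-by-cycle (with neighbour feeds):
  cycle 0: PE[0][0] → acc 42, east 42, south 7
  cycle 0: PE[0][1] → acc 0, east 0, south 0
  cycle 1: PE[0][0] → acc 42, east 42, south 7
  cycle 1: PE[0][1] → acc 45, east 45, south 1
  cycle 2: PE[0][0] → acc 0, east 0, south 0
  cycle 2: PE[0][1] → acc 57, east 57, south 5

PE[0][1].acc = 57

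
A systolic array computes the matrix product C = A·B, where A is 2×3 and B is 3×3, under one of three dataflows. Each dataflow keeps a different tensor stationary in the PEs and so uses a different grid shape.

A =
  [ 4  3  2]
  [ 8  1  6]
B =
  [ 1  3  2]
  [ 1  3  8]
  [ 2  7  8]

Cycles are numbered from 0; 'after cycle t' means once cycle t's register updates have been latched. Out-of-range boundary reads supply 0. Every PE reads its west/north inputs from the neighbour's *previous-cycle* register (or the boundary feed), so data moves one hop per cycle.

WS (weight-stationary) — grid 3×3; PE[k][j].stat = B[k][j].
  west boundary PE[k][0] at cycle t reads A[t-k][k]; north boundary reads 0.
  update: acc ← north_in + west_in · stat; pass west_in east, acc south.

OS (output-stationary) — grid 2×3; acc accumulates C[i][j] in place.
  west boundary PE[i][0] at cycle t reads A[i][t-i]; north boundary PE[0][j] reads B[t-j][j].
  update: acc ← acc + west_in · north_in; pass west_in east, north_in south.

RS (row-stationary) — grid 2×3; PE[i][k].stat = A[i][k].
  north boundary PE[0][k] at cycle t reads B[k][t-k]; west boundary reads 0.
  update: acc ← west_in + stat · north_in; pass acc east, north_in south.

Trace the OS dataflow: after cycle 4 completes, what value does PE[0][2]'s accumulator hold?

Tracing OS — 2×3 array, target PE[0][2]:
  step 0 · PE0,1: acc=0; fwd→0 fwd↓0
  step 0 · PE0,2: acc=0; fwd→0 fwd↓0
  step 1 · PE0,1: acc=12; fwd→4 fwd↓3
  step 1 · PE0,2: acc=0; fwd→0 fwd↓0
  step 2 · PE0,1: acc=21; fwd→3 fwd↓3
  step 2 · PE0,2: acc=8; fwd→4 fwd↓2
  step 3 · PE0,1: acc=35; fwd→2 fwd↓7
  step 3 · PE0,2: acc=32; fwd→3 fwd↓8
  step 4 · PE0,1: acc=35; fwd→0 fwd↓0
  step 4 · PE0,2: acc=48; fwd→2 fwd↓8

PE[0][2].acc = 48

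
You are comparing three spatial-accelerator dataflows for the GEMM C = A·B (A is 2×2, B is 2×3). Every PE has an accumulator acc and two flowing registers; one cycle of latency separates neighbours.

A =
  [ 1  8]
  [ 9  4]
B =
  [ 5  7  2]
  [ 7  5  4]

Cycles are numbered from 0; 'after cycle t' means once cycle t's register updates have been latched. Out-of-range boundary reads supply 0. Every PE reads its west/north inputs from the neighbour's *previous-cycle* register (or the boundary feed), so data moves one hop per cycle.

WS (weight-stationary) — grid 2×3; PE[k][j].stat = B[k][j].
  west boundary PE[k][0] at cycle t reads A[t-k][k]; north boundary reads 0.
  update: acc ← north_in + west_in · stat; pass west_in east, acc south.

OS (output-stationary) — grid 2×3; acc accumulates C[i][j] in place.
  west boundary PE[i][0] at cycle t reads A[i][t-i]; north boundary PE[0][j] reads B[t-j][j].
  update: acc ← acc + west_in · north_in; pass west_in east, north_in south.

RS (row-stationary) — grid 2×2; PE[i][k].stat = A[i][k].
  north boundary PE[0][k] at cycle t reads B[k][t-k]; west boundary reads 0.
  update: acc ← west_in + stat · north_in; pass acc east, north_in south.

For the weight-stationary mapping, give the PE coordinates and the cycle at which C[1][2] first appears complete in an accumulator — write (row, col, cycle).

(row, col, cycle) = (1, 2, 4)

Under WS, C[1][2] lands at PE[1][2]:
  t=0 PE[1][2]: acc=0 h=0 v=0
  t=1 PE[1][2]: acc=0 h=0 v=0
  t=2 PE[1][2]: acc=0 h=0 v=0
  t=3 PE[1][2]: acc=34 h=8 v=34
  t=4 PE[1][2]: acc=34 h=4 v=34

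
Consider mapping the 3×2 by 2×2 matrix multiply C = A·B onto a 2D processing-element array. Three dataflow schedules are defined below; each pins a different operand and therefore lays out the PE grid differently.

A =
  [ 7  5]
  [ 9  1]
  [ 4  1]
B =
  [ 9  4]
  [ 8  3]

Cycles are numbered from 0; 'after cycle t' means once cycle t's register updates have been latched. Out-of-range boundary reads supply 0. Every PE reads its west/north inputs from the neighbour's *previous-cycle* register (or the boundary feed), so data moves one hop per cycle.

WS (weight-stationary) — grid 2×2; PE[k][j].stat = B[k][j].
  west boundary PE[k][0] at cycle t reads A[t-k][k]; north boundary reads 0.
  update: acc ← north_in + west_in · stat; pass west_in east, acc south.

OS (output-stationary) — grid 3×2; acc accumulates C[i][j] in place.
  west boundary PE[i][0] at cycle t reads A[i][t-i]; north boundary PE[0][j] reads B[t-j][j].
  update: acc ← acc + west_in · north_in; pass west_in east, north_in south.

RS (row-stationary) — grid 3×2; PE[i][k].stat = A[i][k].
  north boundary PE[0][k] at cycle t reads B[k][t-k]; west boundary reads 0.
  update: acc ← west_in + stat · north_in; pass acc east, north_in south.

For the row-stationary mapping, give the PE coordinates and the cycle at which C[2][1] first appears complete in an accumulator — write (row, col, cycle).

(row, col, cycle) = (2, 1, 4)

Under RS, C[2][1] lands at PE[2][1]:
  [0] (2,1) acc=0 (h:0 v:0)
  [1] (2,1) acc=0 (h:0 v:0)
  [2] (2,1) acc=0 (h:0 v:0)
  [3] (2,1) acc=44 (h:44 v:8)
  [4] (2,1) acc=19 (h:19 v:3)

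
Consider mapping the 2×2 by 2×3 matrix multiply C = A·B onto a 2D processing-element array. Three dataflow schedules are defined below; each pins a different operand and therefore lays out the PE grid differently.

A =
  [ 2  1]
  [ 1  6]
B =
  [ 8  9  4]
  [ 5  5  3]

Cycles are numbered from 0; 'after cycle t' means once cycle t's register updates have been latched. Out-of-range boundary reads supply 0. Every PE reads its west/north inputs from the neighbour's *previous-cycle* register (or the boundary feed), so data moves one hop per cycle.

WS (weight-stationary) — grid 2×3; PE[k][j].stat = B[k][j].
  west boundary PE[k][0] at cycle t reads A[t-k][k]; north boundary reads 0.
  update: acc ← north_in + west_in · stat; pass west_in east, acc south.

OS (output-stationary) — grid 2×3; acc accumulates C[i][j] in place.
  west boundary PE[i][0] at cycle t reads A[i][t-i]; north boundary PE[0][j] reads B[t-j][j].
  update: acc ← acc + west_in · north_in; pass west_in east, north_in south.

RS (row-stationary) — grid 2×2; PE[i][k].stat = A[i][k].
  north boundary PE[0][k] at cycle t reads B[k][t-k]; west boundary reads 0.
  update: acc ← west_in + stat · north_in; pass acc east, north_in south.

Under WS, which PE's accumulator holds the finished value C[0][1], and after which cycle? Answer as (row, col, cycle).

(row, col, cycle) = (1, 1, 2)

WS — PE[1][1] is where C[0][1] collects:
  step 0 · PE1,1: acc=0; fwd→0 fwd↓0
  step 1 · PE1,1: acc=0; fwd→0 fwd↓0
  step 2 · PE1,1: acc=23; fwd→1 fwd↓23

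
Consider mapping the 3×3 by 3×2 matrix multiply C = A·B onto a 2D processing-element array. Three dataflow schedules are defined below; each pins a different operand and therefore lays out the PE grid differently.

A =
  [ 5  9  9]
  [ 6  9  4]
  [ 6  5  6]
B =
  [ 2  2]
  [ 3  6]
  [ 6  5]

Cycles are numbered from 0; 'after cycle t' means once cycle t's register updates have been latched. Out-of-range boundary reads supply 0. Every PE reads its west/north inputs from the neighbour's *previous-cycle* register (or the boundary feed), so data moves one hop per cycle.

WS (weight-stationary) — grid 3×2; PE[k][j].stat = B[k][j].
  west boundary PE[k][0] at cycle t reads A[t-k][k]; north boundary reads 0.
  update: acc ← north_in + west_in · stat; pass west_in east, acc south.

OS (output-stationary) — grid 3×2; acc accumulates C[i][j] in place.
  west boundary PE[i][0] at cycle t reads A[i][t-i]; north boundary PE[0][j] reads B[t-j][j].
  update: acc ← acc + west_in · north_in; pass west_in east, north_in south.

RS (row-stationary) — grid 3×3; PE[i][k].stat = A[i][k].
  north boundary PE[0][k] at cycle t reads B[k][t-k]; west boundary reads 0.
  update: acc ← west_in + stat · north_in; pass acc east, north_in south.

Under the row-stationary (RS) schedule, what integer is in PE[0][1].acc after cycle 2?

PE[0][1].acc = 64

RS on a 3×3 grid — tracing PE[0][1] and its feeders:
  0: (0,0).acc=10  regs=<10,2>
  0: (0,1).acc=0  regs=<0,0>
  1: (0,0).acc=10  regs=<10,2>
  1: (0,1).acc=37  regs=<37,3>
  2: (0,0).acc=0  regs=<0,0>
  2: (0,1).acc=64  regs=<64,6>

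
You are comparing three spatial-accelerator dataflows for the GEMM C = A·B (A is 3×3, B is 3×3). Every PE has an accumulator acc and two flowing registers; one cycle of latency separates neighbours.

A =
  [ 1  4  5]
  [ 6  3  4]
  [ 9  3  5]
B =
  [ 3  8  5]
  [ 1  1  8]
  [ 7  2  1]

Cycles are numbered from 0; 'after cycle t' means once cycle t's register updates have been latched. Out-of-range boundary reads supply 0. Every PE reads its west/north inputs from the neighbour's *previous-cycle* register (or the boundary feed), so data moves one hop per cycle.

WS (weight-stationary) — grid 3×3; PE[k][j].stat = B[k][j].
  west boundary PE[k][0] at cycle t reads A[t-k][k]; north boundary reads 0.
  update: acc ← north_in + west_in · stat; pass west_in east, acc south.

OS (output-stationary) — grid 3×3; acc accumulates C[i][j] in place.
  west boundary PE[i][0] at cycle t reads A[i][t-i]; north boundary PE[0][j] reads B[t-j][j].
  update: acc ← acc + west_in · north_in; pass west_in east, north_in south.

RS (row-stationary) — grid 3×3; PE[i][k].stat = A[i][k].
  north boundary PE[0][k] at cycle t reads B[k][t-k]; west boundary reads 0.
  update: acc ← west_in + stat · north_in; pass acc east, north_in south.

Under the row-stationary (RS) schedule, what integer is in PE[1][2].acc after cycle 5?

RS (3×3). Following PE[1][2] plus its west/north inputs:
  [0] (0,2) acc=0 (h:0 v:0)
  [0] (1,1) acc=0 (h:0 v:0)
  [0] (1,2) acc=0 (h:0 v:0)
  [1] (0,2) acc=0 (h:0 v:0)
  [1] (1,1) acc=0 (h:0 v:0)
  [1] (1,2) acc=0 (h:0 v:0)
  [2] (0,2) acc=42 (h:42 v:7)
  [2] (1,1) acc=21 (h:21 v:1)
  [2] (1,2) acc=0 (h:0 v:0)
  [3] (0,2) acc=22 (h:22 v:2)
  [3] (1,1) acc=51 (h:51 v:1)
  [3] (1,2) acc=49 (h:49 v:7)
  [4] (0,2) acc=42 (h:42 v:1)
  [4] (1,1) acc=54 (h:54 v:8)
  [4] (1,2) acc=59 (h:59 v:2)
  [5] (0,2) acc=0 (h:0 v:0)
  [5] (1,1) acc=0 (h:0 v:0)
  [5] (1,2) acc=58 (h:58 v:1)

PE[1][2].acc = 58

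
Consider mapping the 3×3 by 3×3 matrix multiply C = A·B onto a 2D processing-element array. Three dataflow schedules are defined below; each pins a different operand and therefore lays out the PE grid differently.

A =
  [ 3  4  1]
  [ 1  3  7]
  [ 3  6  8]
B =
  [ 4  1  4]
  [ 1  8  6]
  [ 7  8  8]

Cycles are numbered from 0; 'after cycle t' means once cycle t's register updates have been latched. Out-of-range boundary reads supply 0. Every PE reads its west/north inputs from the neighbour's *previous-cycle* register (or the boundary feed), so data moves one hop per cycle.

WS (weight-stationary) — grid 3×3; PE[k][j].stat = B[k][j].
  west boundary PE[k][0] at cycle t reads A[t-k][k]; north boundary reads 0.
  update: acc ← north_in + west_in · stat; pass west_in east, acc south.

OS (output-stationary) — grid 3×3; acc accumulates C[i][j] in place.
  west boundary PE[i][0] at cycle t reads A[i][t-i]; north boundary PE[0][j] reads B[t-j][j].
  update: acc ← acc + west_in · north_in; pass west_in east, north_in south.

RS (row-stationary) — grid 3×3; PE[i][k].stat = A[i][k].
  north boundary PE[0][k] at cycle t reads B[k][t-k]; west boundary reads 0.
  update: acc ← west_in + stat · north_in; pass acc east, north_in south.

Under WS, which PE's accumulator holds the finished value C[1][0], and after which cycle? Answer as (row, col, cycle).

(row, col, cycle) = (2, 0, 3)

Under WS, C[1][0] lands at PE[2][0]:
  step 0 · PE2,0: acc=0; fwd→0 fwd↓0
  step 1 · PE2,0: acc=0; fwd→0 fwd↓0
  step 2 · PE2,0: acc=23; fwd→1 fwd↓23
  step 3 · PE2,0: acc=56; fwd→7 fwd↓56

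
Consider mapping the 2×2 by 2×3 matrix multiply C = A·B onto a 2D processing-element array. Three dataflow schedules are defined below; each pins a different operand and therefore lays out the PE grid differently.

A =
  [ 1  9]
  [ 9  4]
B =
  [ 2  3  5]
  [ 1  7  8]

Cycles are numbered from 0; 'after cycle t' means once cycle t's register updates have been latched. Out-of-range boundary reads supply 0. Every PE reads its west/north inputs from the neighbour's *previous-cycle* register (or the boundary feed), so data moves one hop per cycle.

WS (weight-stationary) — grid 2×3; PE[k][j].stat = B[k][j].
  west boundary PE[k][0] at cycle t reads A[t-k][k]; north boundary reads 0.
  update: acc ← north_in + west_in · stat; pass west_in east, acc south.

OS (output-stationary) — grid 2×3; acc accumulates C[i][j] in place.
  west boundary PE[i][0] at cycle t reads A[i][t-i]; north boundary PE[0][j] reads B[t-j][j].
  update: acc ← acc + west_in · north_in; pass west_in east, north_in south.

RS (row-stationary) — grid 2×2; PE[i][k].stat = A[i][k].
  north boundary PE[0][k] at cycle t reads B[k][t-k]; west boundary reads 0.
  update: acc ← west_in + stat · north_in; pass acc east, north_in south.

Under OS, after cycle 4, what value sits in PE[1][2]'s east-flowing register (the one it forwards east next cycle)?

register = 4

OS (2×3). Following PE[1][2] plus its west/north inputs:
  c0 r0c2: 0 / 0 / 0
  c0 r1c1: 0 / 0 / 0
  c0 r1c2: 0 / 0 / 0
  c1 r0c2: 0 / 0 / 0
  c1 r1c1: 0 / 0 / 0
  c1 r1c2: 0 / 0 / 0
  c2 r0c2: 5 / 1 / 5
  c2 r1c1: 27 / 9 / 3
  c2 r1c2: 0 / 0 / 0
  c3 r0c2: 77 / 9 / 8
  c3 r1c1: 55 / 4 / 7
  c3 r1c2: 45 / 9 / 5
  c4 r0c2: 77 / 0 / 0
  c4 r1c1: 55 / 0 / 0
  c4 r1c2: 77 / 4 / 8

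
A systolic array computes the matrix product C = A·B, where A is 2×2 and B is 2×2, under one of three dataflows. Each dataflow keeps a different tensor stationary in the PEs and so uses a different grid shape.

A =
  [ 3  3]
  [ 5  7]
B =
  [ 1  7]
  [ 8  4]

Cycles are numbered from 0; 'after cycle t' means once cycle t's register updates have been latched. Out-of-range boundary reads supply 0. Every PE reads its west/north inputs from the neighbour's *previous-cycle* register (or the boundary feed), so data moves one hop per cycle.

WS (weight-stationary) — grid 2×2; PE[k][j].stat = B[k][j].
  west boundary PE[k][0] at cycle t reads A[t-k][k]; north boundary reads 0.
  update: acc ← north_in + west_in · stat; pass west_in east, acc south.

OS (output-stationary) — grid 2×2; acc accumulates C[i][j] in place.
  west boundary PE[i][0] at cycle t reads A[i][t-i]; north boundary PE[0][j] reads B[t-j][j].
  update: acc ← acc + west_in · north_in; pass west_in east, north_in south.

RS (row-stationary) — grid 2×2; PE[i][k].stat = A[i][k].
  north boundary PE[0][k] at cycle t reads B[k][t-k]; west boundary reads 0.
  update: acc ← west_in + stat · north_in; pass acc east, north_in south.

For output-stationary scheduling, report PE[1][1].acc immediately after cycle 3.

OS 2×2: PE[1][1] cycle-by-cycle (with neighbour feeds):
  @0  [0,1]  acc 0  |  →0  ↓0
  @0  [1,0]  acc 0  |  →0  ↓0
  @0  [1,1]  acc 0  |  →0  ↓0
  @1  [0,1]  acc 21  |  →3  ↓7
  @1  [1,0]  acc 5  |  →5  ↓1
  @1  [1,1]  acc 0  |  →0  ↓0
  @2  [0,1]  acc 33  |  →3  ↓4
  @2  [1,0]  acc 61  |  →7  ↓8
  @2  [1,1]  acc 35  |  →5  ↓7
  @3  [0,1]  acc 33  |  →0  ↓0
  @3  [1,0]  acc 61  |  →0  ↓0
  @3  [1,1]  acc 63  |  →7  ↓4

PE[1][1].acc = 63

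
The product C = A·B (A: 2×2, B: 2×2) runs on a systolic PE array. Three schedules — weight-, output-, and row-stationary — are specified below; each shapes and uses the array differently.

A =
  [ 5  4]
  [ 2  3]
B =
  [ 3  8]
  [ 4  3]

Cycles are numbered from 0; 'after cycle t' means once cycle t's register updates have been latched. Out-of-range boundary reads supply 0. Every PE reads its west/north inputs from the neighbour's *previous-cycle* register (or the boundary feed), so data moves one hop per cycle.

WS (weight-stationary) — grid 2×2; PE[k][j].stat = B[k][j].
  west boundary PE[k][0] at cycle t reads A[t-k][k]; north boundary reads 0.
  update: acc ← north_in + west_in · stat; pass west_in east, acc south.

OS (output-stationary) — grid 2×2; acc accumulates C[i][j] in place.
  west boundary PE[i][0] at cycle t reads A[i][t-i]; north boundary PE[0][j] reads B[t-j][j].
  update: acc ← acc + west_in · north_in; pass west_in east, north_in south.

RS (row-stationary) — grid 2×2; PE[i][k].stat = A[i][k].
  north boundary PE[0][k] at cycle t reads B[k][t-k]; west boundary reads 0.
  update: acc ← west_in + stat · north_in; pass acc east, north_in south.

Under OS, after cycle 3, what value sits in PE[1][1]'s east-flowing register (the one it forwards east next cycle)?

OS 2×2: PE[1][1] cycle-by-cycle (with neighbour feeds):
  @0  [0,1]  acc 0  |  →0  ↓0
  @0  [1,0]  acc 0  |  →0  ↓0
  @0  [1,1]  acc 0  |  →0  ↓0
  @1  [0,1]  acc 40  |  →5  ↓8
  @1  [1,0]  acc 6  |  →2  ↓3
  @1  [1,1]  acc 0  |  →0  ↓0
  @2  [0,1]  acc 52  |  →4  ↓3
  @2  [1,0]  acc 18  |  →3  ↓4
  @2  [1,1]  acc 16  |  →2  ↓8
  @3  [0,1]  acc 52  |  →0  ↓0
  @3  [1,0]  acc 18  |  →0  ↓0
  @3  [1,1]  acc 25  |  →3  ↓3

register = 3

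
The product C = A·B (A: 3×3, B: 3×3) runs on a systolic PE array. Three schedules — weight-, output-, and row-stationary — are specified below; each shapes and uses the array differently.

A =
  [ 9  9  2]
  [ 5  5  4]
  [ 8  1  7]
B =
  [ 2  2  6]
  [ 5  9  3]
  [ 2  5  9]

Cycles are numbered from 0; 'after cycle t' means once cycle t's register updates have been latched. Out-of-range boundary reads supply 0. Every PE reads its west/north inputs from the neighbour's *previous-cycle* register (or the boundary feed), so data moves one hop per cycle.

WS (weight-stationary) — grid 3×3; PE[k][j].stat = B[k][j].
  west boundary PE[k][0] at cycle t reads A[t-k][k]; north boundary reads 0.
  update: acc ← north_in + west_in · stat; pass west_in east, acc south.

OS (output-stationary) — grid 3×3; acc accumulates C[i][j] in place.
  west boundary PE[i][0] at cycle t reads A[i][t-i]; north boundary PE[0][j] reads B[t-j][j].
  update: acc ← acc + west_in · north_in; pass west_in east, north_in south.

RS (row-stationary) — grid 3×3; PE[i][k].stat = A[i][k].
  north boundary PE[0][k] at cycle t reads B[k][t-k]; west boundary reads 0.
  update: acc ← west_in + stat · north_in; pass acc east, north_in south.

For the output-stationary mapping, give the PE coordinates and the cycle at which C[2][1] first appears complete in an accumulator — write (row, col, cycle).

OS — PE[2][1] is where C[2][1] collects:
  step 0 · PE2,1: acc=0; fwd→0 fwd↓0
  step 1 · PE2,1: acc=0; fwd→0 fwd↓0
  step 2 · PE2,1: acc=0; fwd→0 fwd↓0
  step 3 · PE2,1: acc=16; fwd→8 fwd↓2
  step 4 · PE2,1: acc=25; fwd→1 fwd↓9
  step 5 · PE2,1: acc=60; fwd→7 fwd↓5

(row, col, cycle) = (2, 1, 5)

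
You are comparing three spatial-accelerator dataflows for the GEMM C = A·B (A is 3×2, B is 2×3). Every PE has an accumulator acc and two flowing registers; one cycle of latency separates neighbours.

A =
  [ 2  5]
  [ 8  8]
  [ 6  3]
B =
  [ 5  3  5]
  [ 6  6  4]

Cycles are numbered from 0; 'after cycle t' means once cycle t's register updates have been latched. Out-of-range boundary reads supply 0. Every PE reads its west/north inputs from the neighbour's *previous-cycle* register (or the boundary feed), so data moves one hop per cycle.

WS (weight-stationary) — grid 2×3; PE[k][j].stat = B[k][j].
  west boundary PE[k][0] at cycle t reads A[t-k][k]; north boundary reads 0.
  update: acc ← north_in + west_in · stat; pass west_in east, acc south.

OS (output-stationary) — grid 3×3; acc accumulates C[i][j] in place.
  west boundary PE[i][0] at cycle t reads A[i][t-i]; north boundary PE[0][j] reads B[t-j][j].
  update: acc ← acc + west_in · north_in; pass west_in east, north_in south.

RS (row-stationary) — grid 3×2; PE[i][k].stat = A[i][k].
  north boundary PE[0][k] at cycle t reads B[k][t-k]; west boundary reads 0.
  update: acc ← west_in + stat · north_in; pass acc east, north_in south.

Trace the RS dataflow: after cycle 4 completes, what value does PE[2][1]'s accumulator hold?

PE[2][1].acc = 36

RS on a 3×2 grid — tracing PE[2][1] and its feeders:
  [0] (1,1) acc=0 (h:0 v:0)
  [0] (2,0) acc=0 (h:0 v:0)
  [0] (2,1) acc=0 (h:0 v:0)
  [1] (1,1) acc=0 (h:0 v:0)
  [1] (2,0) acc=0 (h:0 v:0)
  [1] (2,1) acc=0 (h:0 v:0)
  [2] (1,1) acc=88 (h:88 v:6)
  [2] (2,0) acc=30 (h:30 v:5)
  [2] (2,1) acc=0 (h:0 v:0)
  [3] (1,1) acc=72 (h:72 v:6)
  [3] (2,0) acc=18 (h:18 v:3)
  [3] (2,1) acc=48 (h:48 v:6)
  [4] (1,1) acc=72 (h:72 v:4)
  [4] (2,0) acc=30 (h:30 v:5)
  [4] (2,1) acc=36 (h:36 v:6)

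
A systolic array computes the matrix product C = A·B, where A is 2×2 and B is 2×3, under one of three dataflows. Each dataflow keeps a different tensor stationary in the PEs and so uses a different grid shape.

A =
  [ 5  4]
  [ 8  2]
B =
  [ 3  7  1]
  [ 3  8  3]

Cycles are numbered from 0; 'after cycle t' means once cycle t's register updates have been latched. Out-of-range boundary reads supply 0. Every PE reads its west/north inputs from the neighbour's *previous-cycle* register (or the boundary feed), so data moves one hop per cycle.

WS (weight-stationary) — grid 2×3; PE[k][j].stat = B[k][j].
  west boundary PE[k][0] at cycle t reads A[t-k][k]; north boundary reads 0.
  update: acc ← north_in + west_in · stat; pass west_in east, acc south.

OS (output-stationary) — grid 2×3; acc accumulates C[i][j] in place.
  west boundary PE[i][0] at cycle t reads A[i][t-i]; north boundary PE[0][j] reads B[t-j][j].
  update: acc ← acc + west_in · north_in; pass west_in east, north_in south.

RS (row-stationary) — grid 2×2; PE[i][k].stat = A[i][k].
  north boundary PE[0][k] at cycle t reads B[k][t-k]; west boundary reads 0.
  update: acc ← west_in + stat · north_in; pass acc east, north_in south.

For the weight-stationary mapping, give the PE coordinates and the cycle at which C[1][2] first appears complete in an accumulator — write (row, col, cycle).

Under WS, C[1][2] lands at PE[1][2]:
  t=0 PE[1][2]: acc=0 h=0 v=0
  t=1 PE[1][2]: acc=0 h=0 v=0
  t=2 PE[1][2]: acc=0 h=0 v=0
  t=3 PE[1][2]: acc=17 h=4 v=17
  t=4 PE[1][2]: acc=14 h=2 v=14

(row, col, cycle) = (1, 2, 4)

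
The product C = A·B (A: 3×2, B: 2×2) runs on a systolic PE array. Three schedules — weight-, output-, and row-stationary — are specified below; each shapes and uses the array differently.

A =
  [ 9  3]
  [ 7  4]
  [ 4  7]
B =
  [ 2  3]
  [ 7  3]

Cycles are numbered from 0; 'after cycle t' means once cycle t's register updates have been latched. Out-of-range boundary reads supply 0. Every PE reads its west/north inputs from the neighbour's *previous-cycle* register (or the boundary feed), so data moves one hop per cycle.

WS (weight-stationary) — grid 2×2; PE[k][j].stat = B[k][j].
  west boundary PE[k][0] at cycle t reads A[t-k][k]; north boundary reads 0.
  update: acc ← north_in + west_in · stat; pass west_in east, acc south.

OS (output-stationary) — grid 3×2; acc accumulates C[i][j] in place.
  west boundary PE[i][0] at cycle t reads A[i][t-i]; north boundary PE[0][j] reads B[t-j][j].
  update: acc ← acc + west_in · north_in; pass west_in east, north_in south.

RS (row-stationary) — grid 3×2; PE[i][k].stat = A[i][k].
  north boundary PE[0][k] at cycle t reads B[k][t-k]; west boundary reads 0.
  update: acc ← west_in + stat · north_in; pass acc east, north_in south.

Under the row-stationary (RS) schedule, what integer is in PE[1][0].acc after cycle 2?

PE[1][0].acc = 21

Tracing RS — 3×2 array, target PE[1][0]:
  @0  [0,0]  acc 18  |  →18  ↓2
  @0  [1,0]  acc 0  |  →0  ↓0
  @1  [0,0]  acc 27  |  →27  ↓3
  @1  [1,0]  acc 14  |  →14  ↓2
  @2  [0,0]  acc 0  |  →0  ↓0
  @2  [1,0]  acc 21  |  →21  ↓3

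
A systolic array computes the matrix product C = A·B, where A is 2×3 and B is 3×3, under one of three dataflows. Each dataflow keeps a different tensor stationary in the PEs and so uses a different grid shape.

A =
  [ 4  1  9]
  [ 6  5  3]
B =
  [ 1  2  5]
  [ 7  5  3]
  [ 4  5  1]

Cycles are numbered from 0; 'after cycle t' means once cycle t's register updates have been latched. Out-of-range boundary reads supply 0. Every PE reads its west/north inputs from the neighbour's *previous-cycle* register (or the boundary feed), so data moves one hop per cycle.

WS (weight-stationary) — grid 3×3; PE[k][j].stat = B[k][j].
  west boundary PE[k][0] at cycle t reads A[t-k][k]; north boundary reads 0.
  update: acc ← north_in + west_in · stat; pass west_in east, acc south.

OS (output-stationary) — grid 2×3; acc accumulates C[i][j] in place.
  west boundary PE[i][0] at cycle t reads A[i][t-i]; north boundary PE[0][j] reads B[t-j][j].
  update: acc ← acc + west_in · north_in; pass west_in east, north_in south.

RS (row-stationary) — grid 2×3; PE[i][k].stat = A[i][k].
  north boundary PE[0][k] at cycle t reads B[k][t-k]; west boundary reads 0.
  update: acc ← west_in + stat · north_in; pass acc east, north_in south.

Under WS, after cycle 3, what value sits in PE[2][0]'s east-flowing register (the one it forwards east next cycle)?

register = 3

WS on a 3×3 grid — tracing PE[2][0] and its feeders:
  t=0 PE[1][0]: acc=0 h=0 v=0
  t=0 PE[2][0]: acc=0 h=0 v=0
  t=1 PE[1][0]: acc=11 h=1 v=11
  t=1 PE[2][0]: acc=0 h=0 v=0
  t=2 PE[1][0]: acc=41 h=5 v=41
  t=2 PE[2][0]: acc=47 h=9 v=47
  t=3 PE[1][0]: acc=0 h=0 v=0
  t=3 PE[2][0]: acc=53 h=3 v=53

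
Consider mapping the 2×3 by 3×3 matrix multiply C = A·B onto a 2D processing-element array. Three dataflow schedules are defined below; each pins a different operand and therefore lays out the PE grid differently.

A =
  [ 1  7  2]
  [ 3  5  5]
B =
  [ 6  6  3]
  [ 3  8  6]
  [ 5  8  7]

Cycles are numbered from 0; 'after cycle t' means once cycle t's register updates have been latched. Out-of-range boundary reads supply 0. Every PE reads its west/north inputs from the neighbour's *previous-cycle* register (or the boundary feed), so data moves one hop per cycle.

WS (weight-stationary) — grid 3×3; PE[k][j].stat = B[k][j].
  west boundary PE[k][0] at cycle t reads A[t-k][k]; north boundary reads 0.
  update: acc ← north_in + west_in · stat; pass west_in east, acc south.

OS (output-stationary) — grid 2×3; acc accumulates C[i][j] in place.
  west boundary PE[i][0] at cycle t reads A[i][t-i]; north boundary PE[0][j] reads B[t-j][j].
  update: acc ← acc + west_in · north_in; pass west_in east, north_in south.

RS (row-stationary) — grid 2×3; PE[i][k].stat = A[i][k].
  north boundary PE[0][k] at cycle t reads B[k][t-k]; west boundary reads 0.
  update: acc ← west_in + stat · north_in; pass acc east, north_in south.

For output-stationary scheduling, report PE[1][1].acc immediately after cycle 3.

OS (2×3). Following PE[1][1] plus its west/north inputs:
  after 0 — PE[0][1] acc=0, pass-E 0, pass-S 0
  after 0 — PE[1][0] acc=0, pass-E 0, pass-S 0
  after 0 — PE[1][1] acc=0, pass-E 0, pass-S 0
  after 1 — PE[0][1] acc=6, pass-E 1, pass-S 6
  after 1 — PE[1][0] acc=18, pass-E 3, pass-S 6
  after 1 — PE[1][1] acc=0, pass-E 0, pass-S 0
  after 2 — PE[0][1] acc=62, pass-E 7, pass-S 8
  after 2 — PE[1][0] acc=33, pass-E 5, pass-S 3
  after 2 — PE[1][1] acc=18, pass-E 3, pass-S 6
  after 3 — PE[0][1] acc=78, pass-E 2, pass-S 8
  after 3 — PE[1][0] acc=58, pass-E 5, pass-S 5
  after 3 — PE[1][1] acc=58, pass-E 5, pass-S 8

PE[1][1].acc = 58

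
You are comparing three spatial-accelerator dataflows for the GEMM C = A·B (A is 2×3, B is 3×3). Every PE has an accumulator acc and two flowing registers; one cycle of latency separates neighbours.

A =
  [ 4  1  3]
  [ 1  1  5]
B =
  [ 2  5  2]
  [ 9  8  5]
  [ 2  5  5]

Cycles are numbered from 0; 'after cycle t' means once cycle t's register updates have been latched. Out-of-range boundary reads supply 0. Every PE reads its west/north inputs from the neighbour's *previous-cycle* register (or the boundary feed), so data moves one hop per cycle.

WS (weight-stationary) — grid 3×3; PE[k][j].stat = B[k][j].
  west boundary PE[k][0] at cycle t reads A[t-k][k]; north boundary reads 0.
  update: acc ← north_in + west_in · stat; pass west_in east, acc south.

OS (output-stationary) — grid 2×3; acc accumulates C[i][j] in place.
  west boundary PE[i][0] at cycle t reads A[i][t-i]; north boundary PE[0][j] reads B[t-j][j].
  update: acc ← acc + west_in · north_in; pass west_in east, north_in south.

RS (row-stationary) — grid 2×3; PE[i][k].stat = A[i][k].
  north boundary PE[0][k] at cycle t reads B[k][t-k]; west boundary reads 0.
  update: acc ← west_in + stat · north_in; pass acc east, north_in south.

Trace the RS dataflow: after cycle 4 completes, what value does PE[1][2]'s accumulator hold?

PE[1][2].acc = 38

RS on a 2×3 grid — tracing PE[1][2] and its feeders:
  step 0 · PE0,2: acc=0; fwd→0 fwd↓0
  step 0 · PE1,1: acc=0; fwd→0 fwd↓0
  step 0 · PE1,2: acc=0; fwd→0 fwd↓0
  step 1 · PE0,2: acc=0; fwd→0 fwd↓0
  step 1 · PE1,1: acc=0; fwd→0 fwd↓0
  step 1 · PE1,2: acc=0; fwd→0 fwd↓0
  step 2 · PE0,2: acc=23; fwd→23 fwd↓2
  step 2 · PE1,1: acc=11; fwd→11 fwd↓9
  step 2 · PE1,2: acc=0; fwd→0 fwd↓0
  step 3 · PE0,2: acc=43; fwd→43 fwd↓5
  step 3 · PE1,1: acc=13; fwd→13 fwd↓8
  step 3 · PE1,2: acc=21; fwd→21 fwd↓2
  step 4 · PE0,2: acc=28; fwd→28 fwd↓5
  step 4 · PE1,1: acc=7; fwd→7 fwd↓5
  step 4 · PE1,2: acc=38; fwd→38 fwd↓5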